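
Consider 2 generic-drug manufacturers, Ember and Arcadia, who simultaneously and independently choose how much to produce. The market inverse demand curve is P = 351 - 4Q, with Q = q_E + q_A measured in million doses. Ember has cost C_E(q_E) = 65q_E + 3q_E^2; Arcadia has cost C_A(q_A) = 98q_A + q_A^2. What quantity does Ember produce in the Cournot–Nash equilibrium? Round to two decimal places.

14.90

Ember's profit: π_E = (351 - 4Q)q_E - (65q_E + 3q_E²). Setting ∂π_E/∂q_E = 0: 286 - 14q_E - 4(q_A) = 0.
Arcadia's first-order condition: 253 - 10q_A - 4(q_E) = 0.
Best responses: q_E = (286 - 4q_A)/14, q_A = (253 - 4q_E)/10.
Substituting one into the other gives q_E = 462/31 and q_A = 1199/62.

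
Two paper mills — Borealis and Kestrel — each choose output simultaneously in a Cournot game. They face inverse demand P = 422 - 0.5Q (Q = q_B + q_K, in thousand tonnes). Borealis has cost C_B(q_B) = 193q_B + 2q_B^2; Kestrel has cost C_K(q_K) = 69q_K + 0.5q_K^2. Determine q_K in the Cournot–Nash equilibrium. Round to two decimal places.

Borealis's profit: π_B = (422 - 0.5Q)q_B - (193q_B + 2q_B²). Setting ∂π_B/∂q_B = 0: 229 - 5q_B - (1/2)(q_K) = 0.
Kestrel's first-order condition: 353 - 2q_K - (1/2)(q_B) = 0.
So q_B = (229 - (1/2)q_K)/5 and q_K = (353 - (1/2)q_B)/2.
Substituting one into the other gives q_B = 1126/39 and q_K = 169.2821.

169.28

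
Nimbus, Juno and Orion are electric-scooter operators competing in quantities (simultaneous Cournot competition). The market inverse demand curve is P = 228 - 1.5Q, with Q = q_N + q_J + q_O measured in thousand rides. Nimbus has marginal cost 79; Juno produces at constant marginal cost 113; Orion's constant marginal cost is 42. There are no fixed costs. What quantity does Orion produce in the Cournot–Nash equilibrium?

49

Nimbus's profit: π_N = (228 - 1.5Q)q_N - (79q_N). Setting ∂π_N/∂q_N = 0: 149 - 3q_N - (3/2)(q_J + q_O) = 0.
Juno's first-order condition: 115 - 3q_J - (3/2)(q_N + q_O) = 0.
Orion's profit: π_O = (228 - 1.5Q)q_O - (42q_O). Setting ∂π_O/∂q_O = 0: 186 - 3q_O - (3/2)(q_N + q_J) = 0.
Summing all 3 equations gives 450 − 6Q = 0, hence Q = 75.
Back-substituting: q_N = (149 − 225/2)/(3/2) = 73/3, q_J = (115 − 225/2)/(3/2) = 5/3, q_O = (186 − 225/2)/(3/2) = 49.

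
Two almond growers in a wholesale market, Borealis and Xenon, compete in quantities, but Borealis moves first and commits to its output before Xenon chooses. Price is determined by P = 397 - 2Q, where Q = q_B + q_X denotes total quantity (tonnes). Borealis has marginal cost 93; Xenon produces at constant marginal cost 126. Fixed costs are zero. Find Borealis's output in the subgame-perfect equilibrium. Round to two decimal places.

Solve by backward induction. Given q_B, the follower Xenon maximises π_X = (397 - 2q_B - 2q_X)q_X - 126q_X.
Follower FOC: 271 - 2q_B - 4q_X = 0, so q_X(q_B) = (271 - 2q_B)/4.
Borealis substitutes q_X(q_B) into its own profit: π_B = q_B(397 - 2q_B - (271 - 2q_B)/2) - 93q_B = (523/2 - q_B)q_B - 93q_B.
The leader's first-order condition 337/2 - 2q_B = 0 yields q_B = 337/4.
Then q_X = (271 - 2·(337/4))/4 = 205/8.

84.25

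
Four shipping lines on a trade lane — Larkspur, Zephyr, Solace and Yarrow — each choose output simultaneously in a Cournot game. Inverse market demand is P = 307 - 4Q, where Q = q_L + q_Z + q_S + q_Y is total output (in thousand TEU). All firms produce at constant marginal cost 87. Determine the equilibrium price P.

Each firm earns π_i = (307 - 4Q)q_i - 87q_i.
Setting ∂π_i/∂q_i = 0 with rivals' quantities fixed: 220 - 8q_i - 4·Σ_{j≠i} q_j = 0.
With identical firms every q_j equals q_i, so Σ_{j≠i} q_j = 3q_i and 220 = 20q_i, giving q_i = 11.
Total output Q = 44, so price P = 307 - 4·44 = 131.

131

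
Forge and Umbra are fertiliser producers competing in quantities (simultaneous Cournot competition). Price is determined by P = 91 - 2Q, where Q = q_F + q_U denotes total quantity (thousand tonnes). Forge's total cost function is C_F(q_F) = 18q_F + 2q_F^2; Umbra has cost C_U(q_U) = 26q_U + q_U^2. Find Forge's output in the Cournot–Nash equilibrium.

7

Forge's profit: π_F = (91 - 2Q)q_F - (18q_F + 2q_F²). Setting ∂π_F/∂q_F = 0: 73 - 8q_F - 2(q_U) = 0.
Umbra's first-order condition: 65 - 6q_U - 2(q_F) = 0.
So q_F = (73 - 2q_U)/8 and q_U = (65 - 2q_F)/6.
Solving the pair: q_F = 7, q_U = 17/2.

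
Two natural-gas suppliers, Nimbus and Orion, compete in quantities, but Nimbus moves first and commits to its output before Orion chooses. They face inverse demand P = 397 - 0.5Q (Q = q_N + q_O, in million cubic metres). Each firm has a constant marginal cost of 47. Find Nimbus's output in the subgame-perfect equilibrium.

350

Solve by backward induction. Given q_N, the follower Orion maximises π_O = (397 - (1/2)q_N - (1/2)q_O)q_O - 47q_O.
∂π_O/∂q_O = 350 - (1/2)q_N - q_O = 0 gives the reaction function q_O = (350 - (1/2)q_N).
Nimbus substitutes q_O(q_N) into its own profit: π_N = q_N(397 - (1/2)q_N - (350 - (1/2)q_N)/2) - 47q_N = (222 - (1/4)q_N)q_N - 47q_N.
Maximising: ∂π_N/∂q_N = 175 - (1/2)q_N = 0, giving q_N = 350.
Then q_O = (350 - (1/2)·350) = 175.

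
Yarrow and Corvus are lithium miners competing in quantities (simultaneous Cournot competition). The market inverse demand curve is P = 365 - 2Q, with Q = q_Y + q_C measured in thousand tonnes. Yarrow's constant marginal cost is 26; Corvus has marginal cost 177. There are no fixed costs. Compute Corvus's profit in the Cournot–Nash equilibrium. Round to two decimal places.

76.06

Yarrow's profit: π_Y = (365 - 2Q)q_Y - (26q_Y). Setting ∂π_Y/∂q_Y = 0: 339 - 4q_Y - 2(q_C) = 0.
Corvus's first-order condition: 188 - 4q_C - 2(q_Y) = 0.
Best responses: q_Y = (339 - 2q_C)/4, q_C = (188 - 2q_Y)/4.
Solving the pair: q_Y = 245/3, q_C = 37/6.
Price P = 365 - 2·(527/6) = 568/3.
Corvus's profit: (568/3 - 177)·(37/6) = 1369/18.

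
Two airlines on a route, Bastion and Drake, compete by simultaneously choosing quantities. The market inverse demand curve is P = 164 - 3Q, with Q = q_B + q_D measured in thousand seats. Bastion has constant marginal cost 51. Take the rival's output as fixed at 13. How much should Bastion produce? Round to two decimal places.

12.33

With the rival's output fixed at 13, Bastion's profit is π_B = (164 - 3·13 - 3q_B)q_B - (51q_B) = (125 - 3q_B)q_B - (51q_B).
∂π_B/∂q_B = 74 - 6q_B = 0, so q_B = 37/3.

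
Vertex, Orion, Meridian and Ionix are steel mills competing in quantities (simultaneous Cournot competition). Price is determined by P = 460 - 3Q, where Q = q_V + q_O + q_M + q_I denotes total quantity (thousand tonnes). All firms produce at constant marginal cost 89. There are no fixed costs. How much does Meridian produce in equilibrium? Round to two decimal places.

24.73

A representative firm's profit is π_i = q_i(460 - 3Q) - 89q_i.
Setting ∂π_i/∂q_i = 0 with rivals' quantities fixed: 371 - 6q_i - 3·Σ_{j≠i} q_j = 0.
By symmetry each firm produces the same amount; substituting Σ_{j≠i} q_j = 3q_i yields q_i = 371/15.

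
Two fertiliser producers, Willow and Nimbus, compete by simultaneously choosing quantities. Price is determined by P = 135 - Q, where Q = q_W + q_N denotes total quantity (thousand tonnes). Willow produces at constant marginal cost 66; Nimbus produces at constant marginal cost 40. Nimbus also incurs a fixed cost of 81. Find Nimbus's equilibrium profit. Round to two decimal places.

1545.78

Willow's profit: π_W = (135 - Q)q_W - (66q_W). Setting ∂π_W/∂q_W = 0: 69 - 2q_W - (q_N) = 0.
Nimbus's profit: π_N = (135 - Q)q_N - (40q_N). Setting ∂π_N/∂q_N = 0: 95 - 2q_N - (q_W) = 0.
Rearranging gives the reaction functions q_W = (69 - q_N)/2 and q_N = (95 - q_W)/2.
Substituting one into the other gives q_W = 43/3 and q_N = 121/3.
Price P = 135 - 164/3 = 241/3.
Nimbus's profit: (241/3 - 40)·(121/3) - 81 = 1545.7778.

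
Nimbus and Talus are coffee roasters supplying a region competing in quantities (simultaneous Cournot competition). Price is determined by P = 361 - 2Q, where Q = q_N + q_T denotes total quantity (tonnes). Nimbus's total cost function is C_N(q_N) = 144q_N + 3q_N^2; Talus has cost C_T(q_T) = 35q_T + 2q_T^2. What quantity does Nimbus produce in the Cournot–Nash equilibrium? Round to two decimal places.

14.26

Nimbus's profit: π_N = (361 - 2Q)q_N - (144q_N + 3q_N²). Setting ∂π_N/∂q_N = 0: 217 - 10q_N - 2(q_T) = 0.
Talus's first-order condition: 326 - 8q_T - 2(q_N) = 0.
Rearranging gives the reaction functions q_N = (217 - 2q_T)/10 and q_T = (326 - 2q_N)/8.
Substituting one into the other gives q_N = 271/19 and q_T = 1413/38.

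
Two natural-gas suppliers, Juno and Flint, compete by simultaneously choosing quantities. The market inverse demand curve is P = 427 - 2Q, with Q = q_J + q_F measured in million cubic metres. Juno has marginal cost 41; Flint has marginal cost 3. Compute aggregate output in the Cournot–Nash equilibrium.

135

Juno's profit: π_J = (427 - 2Q)q_J - (41q_J). Setting ∂π_J/∂q_J = 0: 386 - 4q_J - 2(q_F) = 0.
Flint's profit: π_F = (427 - 2Q)q_F - (3q_F). Setting ∂π_F/∂q_F = 0: 424 - 4q_F - 2(q_J) = 0.
So q_J = (386 - 2q_F)/4 and q_F = (424 - 2q_J)/4.
Solving the pair: q_J = 58, q_F = 77.
Total output Q = 58 + 77 = 135.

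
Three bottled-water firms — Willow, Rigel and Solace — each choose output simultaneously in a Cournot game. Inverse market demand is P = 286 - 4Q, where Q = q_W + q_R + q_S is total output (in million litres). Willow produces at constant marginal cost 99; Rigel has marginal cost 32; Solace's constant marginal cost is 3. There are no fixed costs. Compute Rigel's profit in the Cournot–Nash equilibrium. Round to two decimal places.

Willow's profit: π_W = (286 - 4Q)q_W - (99q_W). Setting ∂π_W/∂q_W = 0: 187 - 8q_W - 4(q_R + q_S) = 0.
Rigel's first-order condition: 254 - 8q_R - 4(q_W + q_S) = 0.
Solace's profit: π_S = (286 - 4Q)q_S - (3q_S). Setting ∂π_S/∂q_S = 0: 283 - 8q_S - 4(q_W + q_R) = 0.
Adding the 3 first-order conditions: 724 − 16Q = 0, so Q = 181/4.
Back-substituting: q_W = (187 − 181)/4 = 3/2, q_R = (254 − 181)/4 = 73/4, q_S = (283 − 181)/4 = 51/2.
Price P = 286 - 4·(181/4) = 105.
Rigel's profit: (105 - 32)·(73/4) = 1332.2500.

1332.25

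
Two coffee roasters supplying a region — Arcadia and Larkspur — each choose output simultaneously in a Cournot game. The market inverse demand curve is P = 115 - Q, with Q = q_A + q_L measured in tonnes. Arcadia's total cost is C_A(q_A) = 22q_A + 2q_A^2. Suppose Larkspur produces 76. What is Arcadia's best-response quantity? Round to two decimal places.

2.83

With the rival's output fixed at 76, Arcadia's profit is π_A = (115 - 76 - q_A)q_A - (22q_A + 2q_A²) = (39 - q_A)q_A - (22q_A + 2q_A²).
∂π_A/∂q_A = 17 - 6q_A = 0, so q_A = 17/6.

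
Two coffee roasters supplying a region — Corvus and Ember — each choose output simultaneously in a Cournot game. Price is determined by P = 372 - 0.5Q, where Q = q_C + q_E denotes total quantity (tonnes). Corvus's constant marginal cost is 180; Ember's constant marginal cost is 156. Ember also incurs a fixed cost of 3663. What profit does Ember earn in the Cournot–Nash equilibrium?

9137

Corvus's profit: π_C = (372 - 0.5Q)q_C - (180q_C). Setting ∂π_C/∂q_C = 0: 192 - q_C - (1/2)(q_E) = 0.
Ember's profit: π_E = (372 - 0.5Q)q_E - (156q_E). Setting ∂π_E/∂q_E = 0: 216 - q_E - (1/2)(q_C) = 0.
Best responses: q_C = (192 - (1/2)q_E), q_E = (216 - (1/2)q_C).
Substituting one into the other gives q_C = 112 and q_E = 160.
Price P = 372 - (1/2)·272 = 236.
Ember's profit: (236 - 156)·160 - 3663 = 9137.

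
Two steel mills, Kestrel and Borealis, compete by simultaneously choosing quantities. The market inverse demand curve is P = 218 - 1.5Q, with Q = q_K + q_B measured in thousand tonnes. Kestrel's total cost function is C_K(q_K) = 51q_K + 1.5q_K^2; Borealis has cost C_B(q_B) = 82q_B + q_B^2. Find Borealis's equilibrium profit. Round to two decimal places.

Kestrel's profit: π_K = (218 - 1.5Q)q_K - (51q_K + (3/2)q_K²). Setting ∂π_K/∂q_K = 0: 167 - 6q_K - (3/2)(q_B) = 0.
Borealis's first-order condition: 136 - 5q_B - (3/2)(q_K) = 0.
Best responses: q_K = (167 - (3/2)q_B)/6, q_B = (136 - (3/2)q_K)/5.
Solving the pair: q_K = 22.7387, q_B = 754/37.
Price P = 218 - (3/2)·43.1171 = 153.3243.
Borealis's profit: 153.3243·(754/37) - 82·(754/37) - (754/37)² = 1038.1958.

1038.20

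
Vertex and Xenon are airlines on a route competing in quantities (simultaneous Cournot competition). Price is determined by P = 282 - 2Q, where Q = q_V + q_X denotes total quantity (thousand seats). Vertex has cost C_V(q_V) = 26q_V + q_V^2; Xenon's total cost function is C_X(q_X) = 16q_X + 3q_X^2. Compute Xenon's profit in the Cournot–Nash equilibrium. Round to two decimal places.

1873.49

Vertex's profit: π_V = (282 - 2Q)q_V - (26q_V + q_V²). Setting ∂π_V/∂q_V = 0: 256 - 6q_V - 2(q_X) = 0.
Xenon's profit: π_X = (282 - 2Q)q_X - (16q_X + 3q_X²). Setting ∂π_X/∂q_X = 0: 266 - 10q_X - 2(q_V) = 0.
Best responses: q_V = (256 - 2q_X)/6, q_X = (266 - 2q_V)/10.
Solving the pair: q_V = 507/14, q_X = 271/14.
Price P = 282 - 2·(389/7) = 1196/7.
Xenon's profit: (1196/7)·(271/14) - 16·(271/14) - 3(271/14)² = 1873.4949.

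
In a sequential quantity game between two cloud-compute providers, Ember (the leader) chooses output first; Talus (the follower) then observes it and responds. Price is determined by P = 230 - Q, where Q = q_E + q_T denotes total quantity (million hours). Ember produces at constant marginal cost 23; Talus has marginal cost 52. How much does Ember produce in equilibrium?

Solve by backward induction. Given q_E, the follower Talus maximises π_T = (230 - q_E - q_T)q_T - 52q_T.
Setting the follower's marginal profit to zero, 178 - q_E - 2q_T = 0, i.e. q_T = (178 - q_E)/2.
The leader anticipates this reaction. Substituting into P = 230 - Q gives P = 141 - (1/2)q_E, so π_E = (141 - (1/2)q_E)q_E - 23q_E.
Maximising: ∂π_E/∂q_E = 118 - q_E = 0, giving q_E = 118.
Then q_T = (178 - 118)/2 = 30.

118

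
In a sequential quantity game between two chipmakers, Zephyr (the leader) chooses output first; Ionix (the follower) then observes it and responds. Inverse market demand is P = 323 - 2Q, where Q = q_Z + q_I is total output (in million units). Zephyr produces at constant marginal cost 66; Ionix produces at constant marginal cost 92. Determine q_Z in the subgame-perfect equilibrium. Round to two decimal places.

70.75

Solve by backward induction. Given q_Z, the follower Ionix maximises π_I = (323 - 2q_Z - 2q_I)q_I - 92q_I.
∂π_I/∂q_I = 231 - 2q_Z - 4q_I = 0 gives the reaction function q_I = (231 - 2q_Z)/4.
The leader anticipates this reaction. Substituting into P = 323 - 2Q gives P = 415/2 - q_Z, so π_Z = (415/2 - q_Z)q_Z - 66q_Z.
Maximising: ∂π_Z/∂q_Z = 283/2 - 2q_Z = 0, giving q_Z = 283/4.
Then q_I = (231 - 2·(283/4))/4 = 179/8.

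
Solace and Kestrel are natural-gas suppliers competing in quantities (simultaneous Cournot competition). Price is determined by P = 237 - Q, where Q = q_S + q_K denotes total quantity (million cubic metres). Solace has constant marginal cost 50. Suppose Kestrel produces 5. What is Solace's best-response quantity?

With the rival's output fixed at 5, Solace's profit is π_S = (237 - 5 - q_S)q_S - (50q_S) = (232 - q_S)q_S - (50q_S).
∂π_S/∂q_S = 182 - 2q_S = 0, so q_S = 91.

91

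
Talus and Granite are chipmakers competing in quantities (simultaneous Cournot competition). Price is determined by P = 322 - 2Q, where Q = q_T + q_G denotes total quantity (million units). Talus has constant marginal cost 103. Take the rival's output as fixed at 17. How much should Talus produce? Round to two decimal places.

With the rival's output fixed at 17, Talus's profit is π_T = (322 - 2·17 - 2q_T)q_T - (103q_T) = (288 - 2q_T)q_T - (103q_T).
∂π_T/∂q_T = 185 - 4q_T = 0, so q_T = 185/4.

46.25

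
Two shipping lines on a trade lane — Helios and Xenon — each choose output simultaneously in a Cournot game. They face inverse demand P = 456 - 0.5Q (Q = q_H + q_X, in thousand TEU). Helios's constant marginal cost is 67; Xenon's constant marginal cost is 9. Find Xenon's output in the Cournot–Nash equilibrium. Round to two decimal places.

336.67

Helios's profit: π_H = (456 - 0.5Q)q_H - (67q_H). Setting ∂π_H/∂q_H = 0: 389 - q_H - (1/2)(q_X) = 0.
Xenon's profit: π_X = (456 - 0.5Q)q_X - (9q_X). Setting ∂π_X/∂q_X = 0: 447 - q_X - (1/2)(q_H) = 0.
Rearranging gives the reaction functions q_H = (389 - (1/2)q_X) and q_X = (447 - (1/2)q_H).
Solving the pair: q_H = 662/3, q_X = 1010/3.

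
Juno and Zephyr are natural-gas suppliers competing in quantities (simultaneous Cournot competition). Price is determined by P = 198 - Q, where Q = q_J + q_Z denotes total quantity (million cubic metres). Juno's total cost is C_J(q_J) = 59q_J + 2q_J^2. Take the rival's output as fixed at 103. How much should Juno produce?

6

With the rival's output fixed at 103, Juno's profit is π_J = (198 - 103 - q_J)q_J - (59q_J + 2q_J²) = (95 - q_J)q_J - (59q_J + 2q_J²).
∂π_J/∂q_J = 36 - 6q_J = 0, so q_J = 6.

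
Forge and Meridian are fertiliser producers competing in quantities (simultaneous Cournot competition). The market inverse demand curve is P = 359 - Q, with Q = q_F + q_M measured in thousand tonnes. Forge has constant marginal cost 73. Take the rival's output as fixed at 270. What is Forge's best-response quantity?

With the rival's output fixed at 270, Forge's profit is π_F = (359 - 270 - q_F)q_F - (73q_F) = (89 - q_F)q_F - (73q_F).
∂π_F/∂q_F = 16 - 2q_F = 0, so q_F = 8.

8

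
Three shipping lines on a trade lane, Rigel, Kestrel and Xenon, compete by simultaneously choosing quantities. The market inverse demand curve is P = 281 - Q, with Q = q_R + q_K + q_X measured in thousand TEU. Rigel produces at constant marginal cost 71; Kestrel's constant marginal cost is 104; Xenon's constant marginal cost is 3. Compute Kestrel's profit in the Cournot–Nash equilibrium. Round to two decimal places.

115.56

Rigel's profit: π_R = (281 - Q)q_R - (71q_R). Setting ∂π_R/∂q_R = 0: 210 - 2q_R - (q_K + q_X) = 0.
Kestrel's profit: π_K = (281 - Q)q_K - (104q_K). Setting ∂π_K/∂q_K = 0: 177 - 2q_K - (q_R + q_X) = 0.
Xenon's profit: π_X = (281 - Q)q_X - (3q_X). Setting ∂π_X/∂q_X = 0: 278 - 2q_X - (q_R + q_K) = 0.
Adding the 3 first-order conditions: 665 − 4Q = 0, so Q = 665/4.
Back-substituting: q_R = (210 − 665/4) = 175/4, q_K = (177 − 665/4) = 43/4, q_X = (278 − 665/4) = 447/4.
Price P = 281 - 665/4 = 459/4.
Kestrel's profit: (459/4 - 104)·(43/4) = 1849/16.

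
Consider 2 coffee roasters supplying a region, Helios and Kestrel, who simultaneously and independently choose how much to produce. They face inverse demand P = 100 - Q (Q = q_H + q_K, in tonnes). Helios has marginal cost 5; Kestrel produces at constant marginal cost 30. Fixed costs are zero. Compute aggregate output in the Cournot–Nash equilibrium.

Helios's profit: π_H = (100 - Q)q_H - (5q_H). Setting ∂π_H/∂q_H = 0: 95 - 2q_H - (q_K) = 0.
Kestrel's first-order condition: 70 - 2q_K - (q_H) = 0.
Best responses: q_H = (95 - q_K)/2, q_K = (70 - q_H)/2.
Solving the pair: q_H = 40, q_K = 15.
Total output Q = 40 + 15 = 55.

55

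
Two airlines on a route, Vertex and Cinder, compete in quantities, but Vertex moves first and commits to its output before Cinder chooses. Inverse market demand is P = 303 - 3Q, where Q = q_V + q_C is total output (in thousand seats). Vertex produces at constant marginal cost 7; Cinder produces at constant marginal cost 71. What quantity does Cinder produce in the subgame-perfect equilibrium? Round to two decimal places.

8.67

The follower Cinder best-responds to any q_V: π_C = (303 - 3Q)q_C - 71q_C.
Setting the follower's marginal profit to zero, 232 - 3q_V - 6q_C = 0, i.e. q_C = (232 - 3q_V)/6.
Vertex substitutes q_C(q_V) into its own profit: π_V = q_V(303 - 3q_V - (232 - 3q_V)/2) - 7q_V = (187 - (3/2)q_V)q_V - 7q_V.
Leader FOC: 180 - 3q_V = 0, so q_V = 60.
Then q_C = (232 - 3·60)/6 = 26/3.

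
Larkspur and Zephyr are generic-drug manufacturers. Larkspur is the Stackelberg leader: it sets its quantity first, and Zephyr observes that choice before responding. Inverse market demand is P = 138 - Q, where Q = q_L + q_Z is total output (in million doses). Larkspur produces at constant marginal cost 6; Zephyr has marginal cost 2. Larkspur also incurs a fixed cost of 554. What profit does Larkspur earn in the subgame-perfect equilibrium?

Solve by backward induction. Given q_L, the follower Zephyr maximises π_Z = (138 - q_L - q_Z)q_Z - 2q_Z.
Follower FOC: 136 - q_L - 2q_Z = 0, so q_Z(q_L) = (136 - q_L)/2.
Larkspur substitutes q_Z(q_L) into its own profit: π_L = q_L(138 - q_L - (136 - q_L)/2) - 6q_L = (70 - (1/2)q_L)q_L - 6q_L.
Leader FOC: 64 - q_L = 0, so q_L = 64.
Then q_Z = (136 - 64)/2 = 36.
Price P = 138 - 100 = 38.
Larkspur's profit: (38 - 6)·64 - 554 = 1494.

1494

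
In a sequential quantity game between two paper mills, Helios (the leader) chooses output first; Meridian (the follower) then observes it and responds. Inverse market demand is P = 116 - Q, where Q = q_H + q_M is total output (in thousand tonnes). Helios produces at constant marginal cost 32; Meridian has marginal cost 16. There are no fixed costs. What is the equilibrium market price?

Solve by backward induction. Given q_H, the follower Meridian maximises π_M = (116 - q_H - q_M)q_M - 16q_M.
Follower FOC: 100 - q_H - 2q_M = 0, so q_M(q_H) = (100 - q_H)/2.
The leader anticipates this reaction. Substituting into P = 116 - Q gives P = 66 - (1/2)q_H, so π_H = (66 - (1/2)q_H)q_H - 32q_H.
Leader FOC: 34 - q_H = 0, so q_H = 34.
Then q_M = (100 - 34)/2 = 33.
Total output Q = 67, so price P = 116 - 67 = 49.

49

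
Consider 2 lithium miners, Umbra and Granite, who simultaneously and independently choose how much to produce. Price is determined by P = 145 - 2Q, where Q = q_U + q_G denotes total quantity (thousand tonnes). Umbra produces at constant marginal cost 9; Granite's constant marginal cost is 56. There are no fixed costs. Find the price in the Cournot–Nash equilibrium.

70

Umbra's profit: π_U = (145 - 2Q)q_U - (9q_U). Setting ∂π_U/∂q_U = 0: 136 - 4q_U - 2(q_G) = 0.
Granite's profit: π_G = (145 - 2Q)q_G - (56q_G). Setting ∂π_G/∂q_G = 0: 89 - 4q_G - 2(q_U) = 0.
So q_U = (136 - 2q_G)/4 and q_G = (89 - 2q_U)/4.
Substituting one into the other gives q_U = 61/2 and q_G = 7.
Total output Q = 75/2, so price P = 145 - 2·(75/2) = 70.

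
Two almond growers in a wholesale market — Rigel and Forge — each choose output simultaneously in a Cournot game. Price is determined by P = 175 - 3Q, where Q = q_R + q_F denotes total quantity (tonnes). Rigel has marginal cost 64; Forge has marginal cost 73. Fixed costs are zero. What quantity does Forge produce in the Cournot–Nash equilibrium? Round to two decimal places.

10.33

Rigel's profit: π_R = (175 - 3Q)q_R - (64q_R). Setting ∂π_R/∂q_R = 0: 111 - 6q_R - 3(q_F) = 0.
Forge's profit: π_F = (175 - 3Q)q_F - (73q_F). Setting ∂π_F/∂q_F = 0: 102 - 6q_F - 3(q_R) = 0.
Best responses: q_R = (111 - 3q_F)/6, q_F = (102 - 3q_R)/6.
Solving the pair: q_R = 40/3, q_F = 31/3.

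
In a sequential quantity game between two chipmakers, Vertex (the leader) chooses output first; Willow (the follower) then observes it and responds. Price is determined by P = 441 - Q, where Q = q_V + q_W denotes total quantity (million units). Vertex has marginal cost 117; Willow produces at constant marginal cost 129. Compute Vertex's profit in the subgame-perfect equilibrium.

Solve by backward induction. Given q_V, the follower Willow maximises π_W = (441 - q_V - q_W)q_W - 129q_W.
Setting the follower's marginal profit to zero, 312 - q_V - 2q_W = 0, i.e. q_W = (312 - q_V)/2.
The leader anticipates this reaction. Substituting into P = 441 - Q gives P = 285 - (1/2)q_V, so π_V = (285 - (1/2)q_V)q_V - 117q_V.
The leader's first-order condition 168 - q_V = 0 yields q_V = 168.
Then q_W = (312 - 168)/2 = 72.
Price P = 441 - 240 = 201.
Vertex's profit: (201 - 117)·168 = 14112.

14112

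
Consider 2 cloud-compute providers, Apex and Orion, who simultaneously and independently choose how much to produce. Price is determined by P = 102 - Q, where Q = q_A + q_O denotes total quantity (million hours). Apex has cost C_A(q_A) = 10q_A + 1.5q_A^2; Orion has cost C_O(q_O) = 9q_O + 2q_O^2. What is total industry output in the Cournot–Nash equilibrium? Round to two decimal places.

28.69

Apex's profit: π_A = (102 - Q)q_A - (10q_A + (3/2)q_A²). Setting ∂π_A/∂q_A = 0: 92 - 5q_A - (q_O) = 0.
Orion's profit: π_O = (102 - Q)q_O - (9q_O + 2q_O²). Setting ∂π_O/∂q_O = 0: 93 - 6q_O - (q_A) = 0.
So q_A = (92 - q_O)/5 and q_O = (93 - q_A)/6.
Solving the pair: q_A = 459/29, q_O = 373/29.
Total output Q = 459/29 + 373/29 = 832/29.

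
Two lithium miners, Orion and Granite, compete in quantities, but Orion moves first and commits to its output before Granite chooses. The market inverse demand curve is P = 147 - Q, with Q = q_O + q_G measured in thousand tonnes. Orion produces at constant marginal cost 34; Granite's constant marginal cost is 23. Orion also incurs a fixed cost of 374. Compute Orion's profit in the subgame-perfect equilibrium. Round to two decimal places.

Solve by backward induction. Given q_O, the follower Granite maximises π_G = (147 - q_O - q_G)q_G - 23q_G.
∂π_G/∂q_G = 124 - q_O - 2q_G = 0 gives the reaction function q_G = (124 - q_O)/2.
The leader anticipates this reaction. Substituting into P = 147 - Q gives P = 85 - (1/2)q_O, so π_O = (85 - (1/2)q_O)q_O - 34q_O.
Maximising: ∂π_O/∂q_O = 51 - q_O = 0, giving q_O = 51.
Then q_G = (124 - 51)/2 = 73/2.
Price P = 147 - 175/2 = 119/2.
Orion's profit: (119/2 - 34)·51 - 374 = 1853/2.

926.50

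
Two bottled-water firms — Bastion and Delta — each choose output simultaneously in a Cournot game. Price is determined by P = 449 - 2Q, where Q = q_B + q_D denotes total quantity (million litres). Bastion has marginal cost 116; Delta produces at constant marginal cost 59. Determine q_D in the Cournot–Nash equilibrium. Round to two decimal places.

74.50

Bastion's profit: π_B = (449 - 2Q)q_B - (116q_B). Setting ∂π_B/∂q_B = 0: 333 - 4q_B - 2(q_D) = 0.
Delta's first-order condition: 390 - 4q_D - 2(q_B) = 0.
Best responses: q_B = (333 - 2q_D)/4, q_D = (390 - 2q_B)/4.
Solving the pair: q_B = 46, q_D = 149/2.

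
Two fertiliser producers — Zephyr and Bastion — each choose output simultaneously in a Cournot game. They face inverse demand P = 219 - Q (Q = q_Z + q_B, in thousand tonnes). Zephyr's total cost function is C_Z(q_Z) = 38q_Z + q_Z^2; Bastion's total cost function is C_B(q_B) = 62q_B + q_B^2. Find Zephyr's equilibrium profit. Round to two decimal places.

Zephyr's profit: π_Z = (219 - Q)q_Z - (38q_Z + q_Z²). Setting ∂π_Z/∂q_Z = 0: 181 - 4q_Z - (q_B) = 0.
Bastion's profit: π_B = (219 - Q)q_B - (62q_B + q_B²). Setting ∂π_B/∂q_B = 0: 157 - 4q_B - (q_Z) = 0.
So q_Z = (181 - q_B)/4 and q_B = (157 - q_Z)/4.
Solving the pair: q_Z = 189/5, q_B = 149/5.
Price P = 219 - 338/5 = 757/5.
Zephyr's profit: (757/5)·(189/5) - 38·(189/5) - (189/5)² = 2857.6800.

2857.68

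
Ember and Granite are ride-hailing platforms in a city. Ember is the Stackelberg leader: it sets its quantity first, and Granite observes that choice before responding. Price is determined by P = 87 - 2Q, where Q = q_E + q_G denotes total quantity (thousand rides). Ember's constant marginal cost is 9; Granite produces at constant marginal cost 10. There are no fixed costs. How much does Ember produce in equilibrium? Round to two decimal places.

The follower Granite best-responds to any q_E: π_G = (87 - 2Q)q_G - 10q_G.
∂π_G/∂q_G = 77 - 2q_E - 4q_G = 0 gives the reaction function q_G = (77 - 2q_E)/4.
The leader anticipates this reaction. Substituting into P = 87 - 2Q gives P = 97/2 - q_E, so π_E = (97/2 - q_E)q_E - 9q_E.
Maximising: ∂π_E/∂q_E = 79/2 - 2q_E = 0, giving q_E = 79/4.
Then q_G = (77 - 2·(79/4))/4 = 75/8.

19.75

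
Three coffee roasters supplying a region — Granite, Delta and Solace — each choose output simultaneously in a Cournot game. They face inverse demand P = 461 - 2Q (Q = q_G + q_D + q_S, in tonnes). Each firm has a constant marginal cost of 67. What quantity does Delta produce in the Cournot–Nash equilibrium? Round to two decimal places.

49.25

A representative firm's profit is π_i = q_i(461 - 2Q) - 67q_i.
First-order condition (treating rivals' output as given): 394 - 4q_i - 2·Σ_{j≠i} q_j = 0.
With identical firms every q_j equals q_i, so Σ_{j≠i} q_j = 2q_i and 394 = 8q_i, giving q_i = 197/4.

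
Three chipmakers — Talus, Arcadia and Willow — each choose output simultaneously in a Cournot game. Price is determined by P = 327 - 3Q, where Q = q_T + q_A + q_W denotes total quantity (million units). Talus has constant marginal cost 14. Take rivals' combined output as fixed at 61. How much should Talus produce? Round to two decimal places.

21.67

With rivals' combined output fixed at 61, Talus's profit is π_T = (327 - 3·61 - 3q_T)q_T - (14q_T) = (144 - 3q_T)q_T - (14q_T).
∂π_T/∂q_T = 130 - 6q_T = 0, so q_T = 65/3.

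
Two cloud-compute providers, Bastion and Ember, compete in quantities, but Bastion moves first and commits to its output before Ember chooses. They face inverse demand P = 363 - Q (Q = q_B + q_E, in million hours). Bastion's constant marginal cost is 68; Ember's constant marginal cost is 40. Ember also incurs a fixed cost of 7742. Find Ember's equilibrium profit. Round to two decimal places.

1235.56

Solve by backward induction. Given q_B, the follower Ember maximises π_E = (363 - q_B - q_E)q_E - 40q_E.
Follower FOC: 323 - q_B - 2q_E = 0, so q_E(q_B) = (323 - q_B)/2.
The leader anticipates this reaction. Substituting into P = 363 - Q gives P = 403/2 - (1/2)q_B, so π_B = (403/2 - (1/2)q_B)q_B - 68q_B.
Leader FOC: 267/2 - q_B = 0, so q_B = 267/2.
Then q_E = (323 - 267/2)/2 = 379/4.
Price P = 363 - 913/4 = 539/4.
Ember's profit: (539/4 - 40)·(379/4) - 7742 = 1235.5625.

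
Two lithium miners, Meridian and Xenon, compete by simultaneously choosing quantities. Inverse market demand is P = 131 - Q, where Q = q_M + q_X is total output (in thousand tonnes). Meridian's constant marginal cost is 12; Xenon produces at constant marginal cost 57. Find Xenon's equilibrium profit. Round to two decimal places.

Meridian's profit: π_M = (131 - Q)q_M - (12q_M). Setting ∂π_M/∂q_M = 0: 119 - 2q_M - (q_X) = 0.
Xenon's first-order condition: 74 - 2q_X - (q_M) = 0.
So q_M = (119 - q_X)/2 and q_X = (74 - q_M)/2.
Solving the pair: q_M = 164/3, q_X = 29/3.
Price P = 131 - 193/3 = 200/3.
Xenon's profit: (200/3 - 57)·(29/3) = 841/9.

93.44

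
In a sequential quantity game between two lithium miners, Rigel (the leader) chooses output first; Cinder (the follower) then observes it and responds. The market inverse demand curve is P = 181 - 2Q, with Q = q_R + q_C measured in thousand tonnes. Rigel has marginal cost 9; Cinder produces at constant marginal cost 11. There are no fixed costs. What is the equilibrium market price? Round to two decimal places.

52.50

Solve by backward induction. Given q_R, the follower Cinder maximises π_C = (181 - 2q_R - 2q_C)q_C - 11q_C.
Setting the follower's marginal profit to zero, 170 - 2q_R - 4q_C = 0, i.e. q_C = (170 - 2q_R)/4.
Rigel substitutes q_C(q_R) into its own profit: π_R = q_R(181 - 2q_R - (170 - 2q_R)/2) - 9q_R = (96 - q_R)q_R - 9q_R.
The leader's first-order condition 87 - 2q_R = 0 yields q_R = 87/2.
Then q_C = (170 - 2·(87/2))/4 = 83/4.
Total output Q = 257/4, so price P = 181 - 2·(257/4) = 105/2.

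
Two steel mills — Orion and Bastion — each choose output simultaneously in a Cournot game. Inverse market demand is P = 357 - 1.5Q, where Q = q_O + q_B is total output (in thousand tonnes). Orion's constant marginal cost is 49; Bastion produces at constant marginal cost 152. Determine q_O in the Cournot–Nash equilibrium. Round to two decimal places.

91.33

Orion's profit: π_O = (357 - 1.5Q)q_O - (49q_O). Setting ∂π_O/∂q_O = 0: 308 - 3q_O - (3/2)(q_B) = 0.
Bastion's profit: π_B = (357 - 1.5Q)q_B - (152q_B). Setting ∂π_B/∂q_B = 0: 205 - 3q_B - (3/2)(q_O) = 0.
So q_O = (308 - (3/2)q_B)/3 and q_B = (205 - (3/2)q_O)/3.
Substituting one into the other gives q_O = 274/3 and q_B = 68/3.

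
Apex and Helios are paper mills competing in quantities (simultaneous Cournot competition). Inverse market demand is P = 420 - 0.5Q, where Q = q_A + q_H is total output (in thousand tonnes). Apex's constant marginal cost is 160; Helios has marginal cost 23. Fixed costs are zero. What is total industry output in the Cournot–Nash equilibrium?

438

Apex's profit: π_A = (420 - 0.5Q)q_A - (160q_A). Setting ∂π_A/∂q_A = 0: 260 - q_A - (1/2)(q_H) = 0.
Helios's first-order condition: 397 - q_H - (1/2)(q_A) = 0.
Best responses: q_A = (260 - (1/2)q_H), q_H = (397 - (1/2)q_A).
Solving the pair: q_A = 82, q_H = 356.
Total output Q = 82 + 356 = 438.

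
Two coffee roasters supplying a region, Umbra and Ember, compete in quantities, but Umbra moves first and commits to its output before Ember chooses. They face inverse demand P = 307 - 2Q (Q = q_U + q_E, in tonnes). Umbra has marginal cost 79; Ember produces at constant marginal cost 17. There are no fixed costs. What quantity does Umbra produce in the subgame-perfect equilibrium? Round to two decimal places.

41.50

The follower Ember best-responds to any q_U: π_E = (307 - 2Q)q_E - 17q_E.
Follower FOC: 290 - 2q_U - 4q_E = 0, so q_E(q_U) = (290 - 2q_U)/4.
Umbra substitutes q_E(q_U) into its own profit: π_U = q_U(307 - 2q_U - (290 - 2q_U)/2) - 79q_U = (162 - q_U)q_U - 79q_U.
Leader FOC: 83 - 2q_U = 0, so q_U = 83/2.
Then q_E = (290 - 2·(83/2))/4 = 207/4.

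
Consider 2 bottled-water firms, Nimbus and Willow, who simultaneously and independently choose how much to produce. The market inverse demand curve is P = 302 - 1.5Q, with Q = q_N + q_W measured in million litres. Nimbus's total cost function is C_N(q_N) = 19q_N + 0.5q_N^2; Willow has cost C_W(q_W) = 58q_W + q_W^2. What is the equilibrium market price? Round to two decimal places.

166.75

Nimbus's profit: π_N = (302 - 1.5Q)q_N - (19q_N + (1/2)q_N²). Setting ∂π_N/∂q_N = 0: 283 - 4q_N - (3/2)(q_W) = 0.
Willow's first-order condition: 244 - 5q_W - (3/2)(q_N) = 0.
Best responses: q_N = (283 - (3/2)q_W)/4, q_W = (244 - (3/2)q_N)/5.
Solving the pair: q_N = 59.0986, q_W = 31.0704.
Total output Q = 90.1690, so price P = 302 - (3/2)·90.1690 = 166.7465.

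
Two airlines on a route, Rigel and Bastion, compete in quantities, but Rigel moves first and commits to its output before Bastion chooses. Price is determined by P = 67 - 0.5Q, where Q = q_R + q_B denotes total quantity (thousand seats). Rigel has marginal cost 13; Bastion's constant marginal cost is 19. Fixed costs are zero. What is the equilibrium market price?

28

The follower Bastion best-responds to any q_R: π_B = (67 - 0.5Q)q_B - 19q_B.
Follower FOC: 48 - (1/2)q_R - q_B = 0, so q_B(q_R) = (48 - (1/2)q_R).
Rigel substitutes q_B(q_R) into its own profit: π_R = q_R(67 - (1/2)q_R - (48 - (1/2)q_R)/2) - 13q_R = (43 - (1/4)q_R)q_R - 13q_R.
Leader FOC: 30 - (1/2)q_R = 0, so q_R = 60.
Then q_B = (48 - (1/2)·60) = 18.
Total output Q = 78, so price P = 67 - (1/2)·78 = 28.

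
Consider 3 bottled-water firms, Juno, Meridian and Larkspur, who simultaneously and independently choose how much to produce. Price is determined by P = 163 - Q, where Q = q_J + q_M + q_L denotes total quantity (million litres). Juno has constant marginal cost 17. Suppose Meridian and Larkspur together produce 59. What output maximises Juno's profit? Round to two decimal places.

43.50

With rivals' combined output fixed at 59, Juno's profit is π_J = (163 - 59 - q_J)q_J - (17q_J) = (104 - q_J)q_J - (17q_J).
∂π_J/∂q_J = 87 - 2q_J = 0, so q_J = 87/2.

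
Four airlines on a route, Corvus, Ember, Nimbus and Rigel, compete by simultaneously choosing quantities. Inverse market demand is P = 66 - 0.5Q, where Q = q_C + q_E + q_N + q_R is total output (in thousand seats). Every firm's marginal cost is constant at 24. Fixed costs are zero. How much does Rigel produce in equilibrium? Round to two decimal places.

16.80

Each firm earns π_i = (66 - 0.5Q)q_i - 24q_i.
First-order condition (treating rivals' output as given): 42 - q_i - (1/2)·Σ_{j≠i} q_j = 0.
By symmetry each firm produces the same amount; substituting Σ_{j≠i} q_j = 3q_i yields q_i = 42/(5/2) = 84/5.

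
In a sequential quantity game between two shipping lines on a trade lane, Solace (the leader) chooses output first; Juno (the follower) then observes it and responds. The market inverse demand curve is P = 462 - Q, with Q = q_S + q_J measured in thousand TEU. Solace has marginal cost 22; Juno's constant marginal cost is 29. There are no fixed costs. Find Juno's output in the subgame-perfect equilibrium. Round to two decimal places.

104.75

The follower Juno best-responds to any q_S: π_J = (462 - Q)q_J - 29q_J.
Setting the follower's marginal profit to zero, 433 - q_S - 2q_J = 0, i.e. q_J = (433 - q_S)/2.
The leader anticipates this reaction. Substituting into P = 462 - Q gives P = 491/2 - (1/2)q_S, so π_S = (491/2 - (1/2)q_S)q_S - 22q_S.
Leader FOC: 447/2 - q_S = 0, so q_S = 447/2.
Then q_J = (433 - 447/2)/2 = 419/4.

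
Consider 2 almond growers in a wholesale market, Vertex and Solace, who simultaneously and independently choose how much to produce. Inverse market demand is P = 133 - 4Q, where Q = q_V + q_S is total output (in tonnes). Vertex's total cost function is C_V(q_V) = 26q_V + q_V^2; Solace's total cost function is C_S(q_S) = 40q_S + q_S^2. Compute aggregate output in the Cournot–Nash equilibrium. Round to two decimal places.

Vertex's profit: π_V = (133 - 4Q)q_V - (26q_V + q_V²). Setting ∂π_V/∂q_V = 0: 107 - 10q_V - 4(q_S) = 0.
Solace's first-order condition: 93 - 10q_S - 4(q_V) = 0.
So q_V = (107 - 4q_S)/10 and q_S = (93 - 4q_V)/10.
Substituting one into the other gives q_V = 349/42 and q_S = 251/42.
Total output Q = 349/42 + 251/42 = 100/7.

14.29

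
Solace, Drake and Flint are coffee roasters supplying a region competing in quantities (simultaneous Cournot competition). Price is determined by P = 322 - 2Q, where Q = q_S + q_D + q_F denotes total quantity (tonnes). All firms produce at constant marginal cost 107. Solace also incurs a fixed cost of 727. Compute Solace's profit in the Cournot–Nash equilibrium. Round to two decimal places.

717.53

Each firm earns π_i = (322 - 2Q)q_i - 107q_i.
Setting ∂π_i/∂q_i = 0 with rivals' quantities fixed: 215 - 4q_i - 2·Σ_{j≠i} q_j = 0.
By symmetry each firm produces the same amount; substituting Σ_{j≠i} q_j = 2q_i yields q_i = 215/8.
Price P = 322 - 2·(645/8) = 643/4.
Solace's profit: (643/4 - 107)·(215/8) - 727 = 717.5313.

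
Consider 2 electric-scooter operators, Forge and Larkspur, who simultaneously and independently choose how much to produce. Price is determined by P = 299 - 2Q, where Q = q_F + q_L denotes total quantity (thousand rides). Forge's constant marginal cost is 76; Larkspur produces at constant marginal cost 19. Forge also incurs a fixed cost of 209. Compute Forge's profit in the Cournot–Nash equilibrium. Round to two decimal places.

Forge's profit: π_F = (299 - 2Q)q_F - (76q_F). Setting ∂π_F/∂q_F = 0: 223 - 4q_F - 2(q_L) = 0.
Larkspur's profit: π_L = (299 - 2Q)q_L - (19q_L). Setting ∂π_L/∂q_L = 0: 280 - 4q_L - 2(q_F) = 0.
Best responses: q_F = (223 - 2q_L)/4, q_L = (280 - 2q_F)/4.
Substituting one into the other gives q_F = 83/3 and q_L = 337/6.
Price P = 299 - 2·(503/6) = 394/3.
Forge's profit: (394/3 - 76)·(83/3) - 209 = 1321.8889.

1321.89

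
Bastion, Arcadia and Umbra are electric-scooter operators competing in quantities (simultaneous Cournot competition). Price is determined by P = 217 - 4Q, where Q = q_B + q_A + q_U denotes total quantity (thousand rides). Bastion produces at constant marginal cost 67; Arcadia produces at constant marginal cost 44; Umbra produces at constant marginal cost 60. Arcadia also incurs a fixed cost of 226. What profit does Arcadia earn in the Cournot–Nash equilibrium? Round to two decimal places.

Bastion's profit: π_B = (217 - 4Q)q_B - (67q_B). Setting ∂π_B/∂q_B = 0: 150 - 8q_B - 4(q_A + q_U) = 0.
Arcadia's first-order condition: 173 - 8q_A - 4(q_B + q_U) = 0.
Umbra's first-order condition: 157 - 8q_U - 4(q_B + q_A) = 0.
Adding the 3 conditions: 480 − 8Q − 8Q = 0, i.e. Q = 30.
Back-substituting: q_B = (150 − 120)/4 = 15/2, q_A = (173 − 120)/4 = 53/4, q_U = (157 − 120)/4 = 37/4.
Price P = 217 - 4·30 = 97.
Arcadia's profit: (97 - 44)·(53/4) - 226 = 1905/4.

476.25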